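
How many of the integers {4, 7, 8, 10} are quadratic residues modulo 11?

(4/11) = +1 → QR.
(7/11) = -1 → non-residue.
(8/11) = -1 → non-residue.
(10/11) = -1 → non-residue.
Total quadratic residues among the 4: 1.

1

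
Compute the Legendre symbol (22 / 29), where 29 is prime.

Euler's criterion: (22/29) ≡ 22^14 (mod 29).
22^2 ≡ 20 (mod 29)
22^4 ≡ 23 (mod 29)
22^8 ≡ 7 (mod 29)
22^14 = 22^(8+4+2) ≡ 1 (mod 29).
Result is 1, so (22/29) = 1.

1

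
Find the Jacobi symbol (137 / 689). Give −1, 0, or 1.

Reciprocity: 137 ≡ 1 and 689 ≡ 1 (mod 4), so (137/689) = +(689/137).
Reduce top mod 137: now compute (4/137).
Pull out 2^2: since 137 ≡ 1 (mod 8), (2/137) = +1, so (2/137)^2 = +1.
Reached (1/137) = 1. Collecting the sign flips along the way, the symbol is +1.

1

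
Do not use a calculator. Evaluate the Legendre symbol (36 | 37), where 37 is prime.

1

Pull out 2^2: since 37 ≡ 5 (mod 8), (2/37) = -1, so (2/37)^2 = +1.
Reciprocity: 9 ≡ 1 and 37 ≡ 1 (mod 4), so (9/37) = +(37/9).
Reduce top mod 9: now compute (1/9).
Reached (1/9) = 1. Collecting the sign flips along the way, the symbol is +1.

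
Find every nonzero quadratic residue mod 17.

1 2 4 8 9 13 15 16

Square k = 1,…,8 (k and 17−k give the same square):
1²=1, 2²=4, 3²=9, 4²=16, 5²≡8, 6²≡2, 7²≡15, 8²≡13 (mod 17).
So the quadratic residues mod 17 are {1, 2, 4, 8, 9, 13, 15, 16}.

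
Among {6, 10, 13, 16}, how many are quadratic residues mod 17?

2

(6/17) = -1 → non-residue.
(10/17) = -1 → non-residue.
(13/17) = +1 → QR.
(16/17) = +1 → QR.
Total quadratic residues among the 4: 2.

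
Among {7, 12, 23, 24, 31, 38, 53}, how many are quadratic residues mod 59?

3

(7/59) = +1 → QR.
(12/59) = +1 → QR.
(23/59) = -1 → non-residue.
(24/59) = -1 → non-residue.
(31/59) = -1 → non-residue.
(38/59) = -1 → non-residue.
(53/59) = +1 → QR.
Total quadratic residues among the 7: 3.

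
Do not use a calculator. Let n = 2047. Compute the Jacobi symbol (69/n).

Reciprocity: 69 ≡ 1 and 2047 ≡ 3 (mod 4), so (69/2047) = +(2047/69).
Reduce top mod 69: now compute (46/69).
Pull out 2: since 69 ≡ 5 (mod 8), (2/69) = -1.
Reciprocity: 23 ≡ 3 and 69 ≡ 1 (mod 4), so (23/69) = +(69/23).
Reduce top mod 23: now compute (0/23).
Top reduces to 0: gcd > 1, so the symbol is 0.

0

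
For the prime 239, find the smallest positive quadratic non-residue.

(2/239) = +1, so 2 is a residue.
(3/239) = +1, so 3 is a residue.
(4/239) = +1, so 4 is a residue.
(5/239) = +1, so 5 is a residue.
(6/239) = +1, so 6 is a residue.
(7/239) = −1, so 7 is the smallest positive non-residue mod 239.

7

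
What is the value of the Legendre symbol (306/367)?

-1

Euler's criterion: (306/367) ≡ 306^183 (mod 367).
306^2 ≡ 51 (mod 367)
306^4 ≡ 32 (mod 367)
306^8 ≡ 290 (mod 367)
306^16 ≡ 57 (mod 367)
306^32 ≡ 313 (mod 367)
306^64 ≡ 347 (mod 367)
306^128 ≡ 33 (mod 367)
306^183 = 306^(128+32+16+4+2+1) ≡ 366 (mod 367).
Result is 366 ≡ −1, so (306/367) = −1.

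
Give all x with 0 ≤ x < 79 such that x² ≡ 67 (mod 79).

15, 64

Since 79 ≡ 3 (mod 4), a square root of 67 is 67^((79+1)/4) = 67^20 mod 79.
Repeated squaring: 67^2≡65, 67^4≡38, 67^8≡22, 67^16≡10 (mod 79).
67^20 = 67^(16+4) ≡ 64 (mod 79).
Check: 64² = 4096 ≡ 67 (mod 79). The two roots are 15 and 64.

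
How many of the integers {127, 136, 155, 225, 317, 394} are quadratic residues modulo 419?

2

(127/419) = -1 → non-residue.
(136/419) = +1 → QR.
(155/419) = -1 → non-residue.
(225/419) = +1 → QR.
(317/419) = -1 → non-residue.
(394/419) = -1 → non-residue.
Total quadratic residues among the 6: 2.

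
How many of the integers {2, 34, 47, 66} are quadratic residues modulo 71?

1

(2/71) = +1 → QR.
(34/71) = -1 → non-residue.
(47/71) = -1 → non-residue.
(66/71) = -1 → non-residue.
Total quadratic residues among the 4: 1.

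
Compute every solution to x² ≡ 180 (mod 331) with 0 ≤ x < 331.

74, 257

Since 331 ≡ 3 (mod 4), a square root of 180 is 180^((331+1)/4) = 180^83 mod 331.
Repeated squaring: 180^2≡293, 180^4≡120, 180^8≡167, 180^16≡85, 180^32≡274, 180^64≡270 (mod 331).
180^83 = 180^(64+16+2+1) ≡ 74 (mod 331).
Check: 74² = 5476 ≡ 180 (mod 331). The two roots are 74 and 257.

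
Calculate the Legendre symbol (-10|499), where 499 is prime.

First reduce: -10 ≡ 489 (mod 499).
Reciprocity: 489 ≡ 1 and 499 ≡ 3 (mod 4), so (489/499) = +(499/489).
Reduce top mod 489: now compute (10/489).
Pull out 2: since 489 ≡ 1 (mod 8), (2/489) = +1.
Reciprocity: 5 ≡ 1 and 489 ≡ 1 (mod 4), so (5/489) = +(489/5).
Reduce top mod 5: now compute (4/5).
Pull out 2^2: since 5 ≡ 5 (mod 8), (2/5) = -1, so (2/5)^2 = +1.
Reached (1/5) = 1. Collecting the sign flips along the way, the symbol is +1.

1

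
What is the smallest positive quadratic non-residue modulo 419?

2

(2/419) = −1, so 2 is the smallest positive non-residue mod 419.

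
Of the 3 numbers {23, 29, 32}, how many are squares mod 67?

(23/67) = +1 → QR.
(29/67) = +1 → QR.
(32/67) = -1 → non-residue.
Total quadratic residues among the 3: 2.

2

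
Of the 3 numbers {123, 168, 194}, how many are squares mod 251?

(123/251) = +1 → QR.
(168/251) = -1 → non-residue.
(194/251) = +1 → QR.
Total quadratic residues among the 3: 2.

2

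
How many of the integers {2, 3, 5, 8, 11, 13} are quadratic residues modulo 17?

3

(2/17) = +1 → QR.
(3/17) = -1 → non-residue.
(5/17) = -1 → non-residue.
(8/17) = +1 → QR.
(11/17) = -1 → non-residue.
(13/17) = +1 → QR.
Total quadratic residues among the 6: 3.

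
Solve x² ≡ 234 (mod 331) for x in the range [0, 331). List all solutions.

123, 208

Since 331 ≡ 3 (mod 4), a square root of 234 is 234^((331+1)/4) = 234^83 mod 331.
Repeated squaring: 234^2≡141, 234^4≡21, 234^8≡110, 234^16≡184, 234^32≡94, 234^64≡230 (mod 331).
234^83 = 234^(64+16+2+1) ≡ 123 (mod 331).
Check: 123² = 15129 ≡ 234 (mod 331). The two roots are 123 and 208.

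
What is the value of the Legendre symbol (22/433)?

Pull out 2: since 433 ≡ 1 (mod 8), (2/433) = +1.
Reciprocity: 11 ≡ 3 and 433 ≡ 1 (mod 4), so (11/433) = +(433/11).
Reduce top mod 11: now compute (4/11).
Pull out 2^2: since 11 ≡ 3 (mod 8), (2/11) = -1, so (2/11)^2 = +1.
Reached (1/11) = 1. Collecting the sign flips along the way, the symbol is +1.

1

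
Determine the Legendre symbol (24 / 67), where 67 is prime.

1

Euler's criterion: (24/67) ≡ 24^33 (mod 67).
24^2 ≡ 40 (mod 67)
24^4 ≡ 59 (mod 67)
24^8 ≡ 64 (mod 67)
24^16 ≡ 9 (mod 67)
24^32 ≡ 14 (mod 67)
24^33 = 24^(32+1) ≡ 1 (mod 67).
Result is 1, so (24/67) = 1.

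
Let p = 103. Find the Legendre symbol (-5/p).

First reduce: -5 ≡ 98 (mod 103).
Pull out 2: since 103 ≡ 7 (mod 8), (2/103) = +1.
Reciprocity: 49 ≡ 1 and 103 ≡ 3 (mod 4), so (49/103) = +(103/49).
Reduce top mod 49: now compute (5/49).
Reciprocity: 5 ≡ 1 and 49 ≡ 1 (mod 4), so (5/49) = +(49/5).
Reduce top mod 5: now compute (4/5).
Pull out 2^2: since 5 ≡ 5 (mod 8), (2/5) = -1, so (2/5)^2 = +1.
Reached (1/5) = 1. Collecting the sign flips along the way, the symbol is +1.

1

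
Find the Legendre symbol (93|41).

-1

Euler's criterion: (93/41) ≡ 11^20 (mod 41).
11^2 ≡ 39 (mod 41)
11^4 ≡ 4 (mod 41)
11^8 ≡ 16 (mod 41)
11^16 ≡ 10 (mod 41)
11^20 = 11^(16+4) ≡ 40 (mod 41).
Result is 40 ≡ −1, so (93/41) = −1.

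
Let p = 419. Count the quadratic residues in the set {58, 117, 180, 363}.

(58/419) = -1 → non-residue.
(117/419) = +1 → QR.
(180/419) = +1 → QR.
(363/419) = +1 → QR.
Total quadratic residues among the 4: 3.

3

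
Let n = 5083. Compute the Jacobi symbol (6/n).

Pull out 2: since 5083 ≡ 3 (mod 8), (2/5083) = -1.
Reciprocity: 3 ≡ 3 and 5083 ≡ 3 (mod 4), so (3/5083) = −(5083/3).
Reduce top mod 3: now compute (1/3).
Reached (1/3) = 1. Collecting the sign flips along the way, the symbol is +1.

1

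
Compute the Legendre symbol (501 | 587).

Euler's criterion: (501/587) ≡ 501^293 (mod 587).
501^2 ≡ 352 (mod 587)
501^4 ≡ 47 (mod 587)
501^8 ≡ 448 (mod 587)
501^16 ≡ 537 (mod 587)
501^32 ≡ 152 (mod 587)
501^64 ≡ 211 (mod 587)
501^128 ≡ 496 (mod 587)
501^256 ≡ 63 (mod 587)
501^293 = 501^(256+32+4+1) ≡ 1 (mod 587).
Result is 1, so (501/587) = 1.

1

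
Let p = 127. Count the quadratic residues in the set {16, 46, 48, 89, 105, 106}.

1

(16/127) = +1 → QR.
(46/127) = -1 → non-residue.
(48/127) = -1 → non-residue.
(89/127) = -1 → non-residue.
(105/127) = -1 → non-residue.
(106/127) = -1 → non-residue.
Total quadratic residues among the 6: 1.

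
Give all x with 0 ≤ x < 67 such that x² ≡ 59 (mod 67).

27, 40

Since 67 ≡ 3 (mod 4), a square root of 59 is 59^((67+1)/4) = 59^17 mod 67.
Repeated squaring: 59^2≡64, 59^4≡9, 59^8≡14, 59^16≡62 (mod 67).
59^17 = 59^(16+1) ≡ 40 (mod 67).
Check: 40² = 1600 ≡ 59 (mod 67). The two roots are 27 and 40.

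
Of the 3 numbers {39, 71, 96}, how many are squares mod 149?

2

(39/149) = +1 → QR.
(71/149) = -1 → non-residue.
(96/149) = +1 → QR.
Total quadratic residues among the 3: 2.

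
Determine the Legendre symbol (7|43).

-1

Reciprocity: 7 ≡ 3 and 43 ≡ 3 (mod 4), so (7/43) = −(43/7).
Reduce top mod 7: now compute (1/7).
Reached (1/7) = 1. Collecting the sign flips along the way, the symbol is -1.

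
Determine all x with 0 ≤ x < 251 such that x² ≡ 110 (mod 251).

19, 232

Since 251 ≡ 3 (mod 4), a square root of 110 is 110^((251+1)/4) = 110^63 mod 251.
Repeated squaring: 110^2≡52, 110^4≡194, 110^8≡237, 110^16≡196, 110^32≡13 (mod 251).
110^63 = 110^(32+16+8+4+2+1) ≡ 232 (mod 251).
Check: 232² = 53824 ≡ 110 (mod 251). The two roots are 19 and 232.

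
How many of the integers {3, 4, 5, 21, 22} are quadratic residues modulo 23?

(3/23) = +1 → QR.
(4/23) = +1 → QR.
(5/23) = -1 → non-residue.
(21/23) = -1 → non-residue.
(22/23) = -1 → non-residue.
Total quadratic residues among the 5: 2.

2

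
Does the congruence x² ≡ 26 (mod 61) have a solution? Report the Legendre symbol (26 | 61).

-1

Euler's criterion: (26/61) ≡ 26^30 (mod 61).
26^2 ≡ 5 (mod 61)
26^4 ≡ 25 (mod 61)
26^8 ≡ 15 (mod 61)
26^16 ≡ 42 (mod 61)
26^30 = 26^(16+8+4+2) ≡ 60 (mod 61).
Result is 60 ≡ −1, so (26/61) = −1.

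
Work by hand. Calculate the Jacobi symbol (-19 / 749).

First reduce: -19 ≡ 730 (mod 749).
Pull out 2: since 749 ≡ 5 (mod 8), (2/749) = -1.
Reciprocity: 365 ≡ 1 and 749 ≡ 1 (mod 4), so (365/749) = +(749/365).
Reduce top mod 365: now compute (19/365).
Reciprocity: 19 ≡ 3 and 365 ≡ 1 (mod 4), so (19/365) = +(365/19).
Reduce top mod 19: now compute (4/19).
Pull out 2^2: since 19 ≡ 3 (mod 8), (2/19) = -1, so (2/19)^2 = +1.
Reached (1/19) = 1. Collecting the sign flips along the way, the symbol is -1.

-1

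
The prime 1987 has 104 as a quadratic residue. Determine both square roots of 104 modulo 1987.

Since 1987 ≡ 3 (mod 4), a square root of 104 is 104^((1987+1)/4) = 104^497 mod 1987.
Repeated squaring: 104^2≡881, 104^4≡1231, 104^8≡1267, 104^16≡1780, 104^32≡1122, 104^64≡1113, 104^128≡868, 104^256≡351 (mod 1987).
104^497 = 104^(256+128+64+32+16+1) ≡ 822 (mod 1987).
Check: 822² = 675684 ≡ 104 (mod 1987). The two roots are 822 and 1165.

822, 1165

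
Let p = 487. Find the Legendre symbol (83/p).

1

Reciprocity: 83 ≡ 3 and 487 ≡ 3 (mod 4), so (83/487) = −(487/83).
Reduce top mod 83: now compute (72/83).
Pull out 2^3: since 83 ≡ 3 (mod 8), (2/83) = -1, so (2/83)^3 = -1.
Reciprocity: 9 ≡ 1 and 83 ≡ 3 (mod 4), so (9/83) = +(83/9).
Reduce top mod 9: now compute (2/9).
Pull out 2: since 9 ≡ 1 (mod 8), (2/9) = +1.
Reached (1/9) = 1. Collecting the sign flips along the way, the symbol is +1.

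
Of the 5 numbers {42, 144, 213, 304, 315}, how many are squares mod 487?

4

(42/487) = +1 → QR.
(144/487) = +1 → QR.
(213/487) = -1 → non-residue.
(304/487) = +1 → QR.
(315/487) = +1 → QR.
Total quadratic residues among the 5: 4.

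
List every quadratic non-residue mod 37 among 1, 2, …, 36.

2 5 6 8 13 14 15 17 18 19 20 22 23 24 29 31 32 35

Square k = 1,…,18 (k and 37−k give the same square):
1²=1, 2²=4, 3²=9, 4²=16, 5²=25, 6²=36, 7²≡12, 8²≡27, 9²≡7, 10²≡26, 11²≡10, 12²≡33, 13²≡21, 14²≡11, 15²≡3, 16²≡34, 17²≡30, 18²≡28 (mod 37).
The residues are {1, 3, 4, 7, 9, 10, 11, 12, 16, 21, 25, 26, 27, 28, 30, 33, 34, 36}; the non-residues are the remaining 18 nonzero classes.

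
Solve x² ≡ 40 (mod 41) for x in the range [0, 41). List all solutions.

41 ≡ 1 (mod 4), so we find a root by search.
Trying successive values, 9² = 81 ≡ 40 (mod 41). The other root is 41 − 9 = 32.

9, 32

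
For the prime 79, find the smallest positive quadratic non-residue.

(2/79) = +1, so 2 is a residue.
(3/79) = −1, so 3 is the smallest positive non-residue mod 79.

3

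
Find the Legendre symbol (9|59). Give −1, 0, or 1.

1

Reciprocity: 9 ≡ 1 and 59 ≡ 3 (mod 4), so (9/59) = +(59/9).
Reduce top mod 9: now compute (5/9).
Reciprocity: 5 ≡ 1 and 9 ≡ 1 (mod 4), so (5/9) = +(9/5).
Reduce top mod 5: now compute (4/5).
Pull out 2^2: since 5 ≡ 5 (mod 8), (2/5) = -1, so (2/5)^2 = +1.
Reached (1/5) = 1. Collecting the sign flips along the way, the symbol is +1.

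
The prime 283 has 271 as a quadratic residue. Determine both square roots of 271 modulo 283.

Since 283 ≡ 3 (mod 4), a square root of 271 is 271^((283+1)/4) = 271^71 mod 283.
Repeated squaring: 271^2≡144, 271^4≡77, 271^8≡269, 271^16≡196, 271^32≡211, 271^64≡90 (mod 283).
271^71 = 271^(64+4+2+1) ≡ 105 (mod 283).
Check: 105² = 11025 ≡ 271 (mod 283). The two roots are 105 and 178.

105, 178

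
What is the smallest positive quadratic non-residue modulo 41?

3

(2/41) = +1, so 2 is a residue.
(3/41) = −1, so 3 is the smallest positive non-residue mod 41.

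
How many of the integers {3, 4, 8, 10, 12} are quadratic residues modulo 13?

4

(3/13) = +1 → QR.
(4/13) = +1 → QR.
(8/13) = -1 → non-residue.
(10/13) = +1 → QR.
(12/13) = +1 → QR.
Total quadratic residues among the 5: 4.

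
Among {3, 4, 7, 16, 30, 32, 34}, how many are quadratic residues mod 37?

6

(3/37) = +1 → QR.
(4/37) = +1 → QR.
(7/37) = +1 → QR.
(16/37) = +1 → QR.
(30/37) = +1 → QR.
(32/37) = -1 → non-residue.
(34/37) = +1 → QR.
Total quadratic residues among the 7: 6.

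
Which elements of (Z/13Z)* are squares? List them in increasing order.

1, 3, 4, 9, 10, 12

Square k = 1,…,6 (k and 13−k give the same square):
1²=1, 2²=4, 3²=9, 4²≡3, 5²≡12, 6²≡10 (mod 13).
So the quadratic residues mod 13 are {1, 3, 4, 9, 10, 12}.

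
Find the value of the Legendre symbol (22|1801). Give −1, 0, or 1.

Pull out 2: since 1801 ≡ 1 (mod 8), (2/1801) = +1.
Reciprocity: 11 ≡ 3 and 1801 ≡ 1 (mod 4), so (11/1801) = +(1801/11).
Reduce top mod 11: now compute (8/11).
Pull out 2^3: since 11 ≡ 3 (mod 8), (2/11) = -1, so (2/11)^3 = -1.
Reached (1/11) = 1. Collecting the sign flips along the way, the symbol is -1.

-1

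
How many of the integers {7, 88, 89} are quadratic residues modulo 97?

2

(7/97) = -1 → non-residue.
(88/97) = +1 → QR.
(89/97) = +1 → QR.
Total quadratic residues among the 3: 2.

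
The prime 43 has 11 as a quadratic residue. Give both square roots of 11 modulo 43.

Since 43 ≡ 3 (mod 4), a square root of 11 is 11^((43+1)/4) = 11^11 mod 43.
Repeated squaring: 11^2≡35, 11^4≡21, 11^8≡11 (mod 43).
11^11 = 11^(8+2+1) ≡ 21 (mod 43).
Check: 21² = 441 ≡ 11 (mod 43). The two roots are 21 and 22.

21, 22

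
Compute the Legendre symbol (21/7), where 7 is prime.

First reduce: 21 ≡ 0 (mod 7).
Top reduces to 0: gcd > 1, so the symbol is 0.

0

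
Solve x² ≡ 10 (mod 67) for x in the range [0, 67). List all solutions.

Since 67 ≡ 3 (mod 4), a square root of 10 is 10^((67+1)/4) = 10^17 mod 67.
Repeated squaring: 10^2≡33, 10^4≡17, 10^8≡21, 10^16≡39 (mod 67).
10^17 = 10^(16+1) ≡ 55 (mod 67).
Check: 55² = 3025 ≡ 10 (mod 67). The two roots are 12 and 55.

12, 55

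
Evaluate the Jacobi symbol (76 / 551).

Pull out 2^2: since 551 ≡ 7 (mod 8), (2/551) = +1, so (2/551)^2 = +1.
Reciprocity: 19 ≡ 3 and 551 ≡ 3 (mod 4), so (19/551) = −(551/19).
Reduce top mod 19: now compute (0/19).
Top reduces to 0: gcd > 1, so the symbol is 0.

0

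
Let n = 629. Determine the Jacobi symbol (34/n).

0

Pull out 2: since 629 ≡ 5 (mod 8), (2/629) = -1.
Reciprocity: 17 ≡ 1 and 629 ≡ 1 (mod 4), so (17/629) = +(629/17).
Reduce top mod 17: now compute (0/17).
Top reduces to 0: gcd > 1, so the symbol is 0.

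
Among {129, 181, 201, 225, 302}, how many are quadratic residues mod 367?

(129/367) = +1 → QR.
(181/367) = +1 → QR.
(201/367) = -1 → non-residue.
(225/367) = +1 → QR.
(302/367) = +1 → QR.
Total quadratic residues among the 5: 4.

4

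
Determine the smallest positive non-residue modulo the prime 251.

(2/251) = −1, so 2 is the smallest positive non-residue mod 251.

2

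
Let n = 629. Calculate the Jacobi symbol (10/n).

Pull out 2: since 629 ≡ 5 (mod 8), (2/629) = -1.
Reciprocity: 5 ≡ 1 and 629 ≡ 1 (mod 4), so (5/629) = +(629/5).
Reduce top mod 5: now compute (4/5).
Pull out 2^2: since 5 ≡ 5 (mod 8), (2/5) = -1, so (2/5)^2 = +1.
Reached (1/5) = 1. Collecting the sign flips along the way, the symbol is -1.

-1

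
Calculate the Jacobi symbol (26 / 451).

Pull out 2: since 451 ≡ 3 (mod 8), (2/451) = -1.
Reciprocity: 13 ≡ 1 and 451 ≡ 3 (mod 4), so (13/451) = +(451/13).
Reduce top mod 13: now compute (9/13).
Reciprocity: 9 ≡ 1 and 13 ≡ 1 (mod 4), so (9/13) = +(13/9).
Reduce top mod 9: now compute (4/9).
Pull out 2^2: since 9 ≡ 1 (mod 8), (2/9) = +1, so (2/9)^2 = +1.
Reached (1/9) = 1. Collecting the sign flips along the way, the symbol is -1.

-1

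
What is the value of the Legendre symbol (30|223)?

Pull out 2: since 223 ≡ 7 (mod 8), (2/223) = +1.
Reciprocity: 15 ≡ 3 and 223 ≡ 3 (mod 4), so (15/223) = −(223/15).
Reduce top mod 15: now compute (13/15).
Reciprocity: 13 ≡ 1 and 15 ≡ 3 (mod 4), so (13/15) = +(15/13).
Reduce top mod 13: now compute (2/13).
Pull out 2: since 13 ≡ 5 (mod 8), (2/13) = -1.
Reached (1/13) = 1. Collecting the sign flips along the way, the symbol is +1.

1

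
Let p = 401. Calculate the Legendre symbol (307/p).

Euler's criterion: (307/401) ≡ 307^200 (mod 401).
307^2 ≡ 14 (mod 401)
307^4 ≡ 196 (mod 401)
307^8 ≡ 321 (mod 401)
307^16 ≡ 385 (mod 401)
307^32 ≡ 256 (mod 401)
307^64 ≡ 173 (mod 401)
307^128 ≡ 255 (mod 401)
307^200 = 307^(128+64+8) ≡ 1 (mod 401).
Result is 1, so (307/401) = 1.

1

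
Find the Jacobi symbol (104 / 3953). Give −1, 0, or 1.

1

Pull out 2^3: since 3953 ≡ 1 (mod 8), (2/3953) = +1, so (2/3953)^3 = +1.
Reciprocity: 13 ≡ 1 and 3953 ≡ 1 (mod 4), so (13/3953) = +(3953/13).
Reduce top mod 13: now compute (1/13).
Reached (1/13) = 1. Collecting the sign flips along the way, the symbol is +1.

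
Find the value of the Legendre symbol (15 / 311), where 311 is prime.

1

Reciprocity: 15 ≡ 3 and 311 ≡ 3 (mod 4), so (15/311) = −(311/15).
Reduce top mod 15: now compute (11/15).
Reciprocity: 11 ≡ 3 and 15 ≡ 3 (mod 4), so (11/15) = −(15/11).
Reduce top mod 11: now compute (4/11).
Pull out 2^2: since 11 ≡ 3 (mod 8), (2/11) = -1, so (2/11)^2 = +1.
Reached (1/11) = 1. Collecting the sign flips along the way, the symbol is +1.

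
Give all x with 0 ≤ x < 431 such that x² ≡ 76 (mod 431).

Since 431 ≡ 3 (mod 4), a square root of 76 is 76^((431+1)/4) = 76^108 mod 431.
Repeated squaring: 76^2≡173, 76^4≡190, 76^8≡327, 76^16≡41, 76^32≡388, 76^64≡125 (mod 431).
76^108 = 76^(64+32+8+4) ≡ 394 (mod 431).
Check: 394² = 155236 ≡ 76 (mod 431). The two roots are 37 and 394.

37, 394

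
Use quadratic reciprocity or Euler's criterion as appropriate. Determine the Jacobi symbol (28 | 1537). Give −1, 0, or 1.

1

Pull out 2^2: since 1537 ≡ 1 (mod 8), (2/1537) = +1, so (2/1537)^2 = +1.
Reciprocity: 7 ≡ 3 and 1537 ≡ 1 (mod 4), so (7/1537) = +(1537/7).
Reduce top mod 7: now compute (4/7).
Pull out 2^2: since 7 ≡ 7 (mod 8), (2/7) = +1, so (2/7)^2 = +1.
Reached (1/7) = 1. Collecting the sign flips along the way, the symbol is +1.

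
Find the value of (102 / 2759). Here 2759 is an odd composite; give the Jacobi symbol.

Pull out 2: since 2759 ≡ 7 (mod 8), (2/2759) = +1.
Reciprocity: 51 ≡ 3 and 2759 ≡ 3 (mod 4), so (51/2759) = −(2759/51).
Reduce top mod 51: now compute (5/51).
Reciprocity: 5 ≡ 1 and 51 ≡ 3 (mod 4), so (5/51) = +(51/5).
Reduce top mod 5: now compute (1/5).
Reached (1/5) = 1. Collecting the sign flips along the way, the symbol is -1.

-1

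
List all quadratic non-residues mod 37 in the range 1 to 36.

2,5,6,8,13,14,15,17,18,19,20,22,23,24,29,31,32,35

Square k = 1,…,18 (k and 37−k give the same square):
1²=1, 2²=4, 3²=9, 4²=16, 5²=25, 6²=36, 7²≡12, 8²≡27, 9²≡7, 10²≡26, 11²≡10, 12²≡33, 13²≡21, 14²≡11, 15²≡3, 16²≡34, 17²≡30, 18²≡28 (mod 37).
The residues are {1, 3, 4, 7, 9, 10, 11, 12, 16, 21, 25, 26, 27, 28, 30, 33, 34, 36}; the non-residues are the remaining 18 nonzero classes.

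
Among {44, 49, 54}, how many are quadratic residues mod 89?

2

(44/89) = +1 → QR.
(49/89) = +1 → QR.
(54/89) = -1 → non-residue.
Total quadratic residues among the 3: 2.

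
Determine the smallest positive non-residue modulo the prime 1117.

2

(2/1117) = −1, so 2 is the smallest positive non-residue mod 1117.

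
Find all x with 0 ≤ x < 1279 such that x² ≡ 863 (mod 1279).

137, 1142

Since 1279 ≡ 3 (mod 4), a square root of 863 is 863^((1279+1)/4) = 863^320 mod 1279.
Repeated squaring: 863^2≡391, 863^4≡680, 863^8≡681, 863^16≡763, 863^32≡224, 863^64≡295, 863^128≡53, 863^256≡251 (mod 1279).
863^320 = 863^(256+64) ≡ 1142 (mod 1279).
Check: 1142² = 1304164 ≡ 863 (mod 1279). The two roots are 137 and 1142.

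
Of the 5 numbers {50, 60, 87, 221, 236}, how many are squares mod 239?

3

(50/239) = +1 → QR.
(60/239) = +1 → QR.
(87/239) = +1 → QR.
(221/239) = -1 → non-residue.
(236/239) = -1 → non-residue.
Total quadratic residues among the 5: 3.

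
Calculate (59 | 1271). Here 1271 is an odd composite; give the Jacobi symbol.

Reciprocity: 59 ≡ 3 and 1271 ≡ 3 (mod 4), so (59/1271) = −(1271/59).
Reduce top mod 59: now compute (32/59).
Pull out 2^5: since 59 ≡ 3 (mod 8), (2/59) = -1, so (2/59)^5 = -1.
Reached (1/59) = 1. Collecting the sign flips along the way, the symbol is +1.

1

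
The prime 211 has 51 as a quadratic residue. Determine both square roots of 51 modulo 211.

85, 126

Since 211 ≡ 3 (mod 4), a square root of 51 is 51^((211+1)/4) = 51^53 mod 211.
Repeated squaring: 51^2≡69, 51^4≡119, 51^8≡24, 51^16≡154, 51^32≡84 (mod 211).
51^53 = 51^(32+16+4+1) ≡ 126 (mod 211).
Check: 126² = 15876 ≡ 51 (mod 211). The two roots are 85 and 126.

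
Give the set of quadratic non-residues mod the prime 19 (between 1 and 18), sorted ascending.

2,3,8,10,12,13,14,15,18

Square k = 1,…,9 (k and 19−k give the same square):
1²=1, 2²=4, 3²=9, 4²=16, 5²≡6, 6²≡17, 7²≡11, 8²≡7, 9²≡5 (mod 19).
The residues are {1, 4, 5, 6, 7, 9, 11, 16, 17}; the non-residues are the remaining 9 nonzero classes.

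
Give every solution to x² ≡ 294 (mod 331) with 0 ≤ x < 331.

Since 331 ≡ 3 (mod 4), a square root of 294 is 294^((331+1)/4) = 294^83 mod 331.
Repeated squaring: 294^2≡45, 294^4≡39, 294^8≡197, 294^16≡82, 294^32≡104, 294^64≡224 (mod 331).
294^83 = 294^(64+16+2+1) ≡ 25 (mod 331).
Check: 25² = 625 ≡ 294 (mod 331). The two roots are 25 and 306.

25, 306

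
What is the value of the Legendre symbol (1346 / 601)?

First reduce: 1346 ≡ 144 (mod 601).
Pull out 2^4: since 601 ≡ 1 (mod 8), (2/601) = +1, so (2/601)^4 = +1.
Reciprocity: 9 ≡ 1 and 601 ≡ 1 (mod 4), so (9/601) = +(601/9).
Reduce top mod 9: now compute (7/9).
Reciprocity: 7 ≡ 3 and 9 ≡ 1 (mod 4), so (7/9) = +(9/7).
Reduce top mod 7: now compute (2/7).
Pull out 2: since 7 ≡ 7 (mod 8), (2/7) = +1.
Reached (1/7) = 1. Collecting the sign flips along the way, the symbol is +1.

1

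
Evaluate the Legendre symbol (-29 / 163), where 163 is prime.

Euler's criterion: (-29/163) ≡ 134^81 (mod 163).
134^2 ≡ 26 (mod 163)
134^4 ≡ 24 (mod 163)
134^8 ≡ 87 (mod 163)
134^16 ≡ 71 (mod 163)
134^32 ≡ 151 (mod 163)
134^64 ≡ 144 (mod 163)
134^81 = 134^(64+16+1) ≡ 1 (mod 163).
Result is 1, so (-29/163) = 1.

1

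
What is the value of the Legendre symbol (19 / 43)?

-1

Euler's criterion: (19/43) ≡ 19^21 (mod 43).
19^2 ≡ 17 (mod 43)
19^4 ≡ 31 (mod 43)
19^8 ≡ 15 (mod 43)
19^16 ≡ 10 (mod 43)
19^21 = 19^(16+4+1) ≡ 42 (mod 43).
Result is 42 ≡ −1, so (19/43) = −1.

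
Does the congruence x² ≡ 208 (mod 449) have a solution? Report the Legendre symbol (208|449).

Pull out 2^4: since 449 ≡ 1 (mod 8), (2/449) = +1, so (2/449)^4 = +1.
Reciprocity: 13 ≡ 1 and 449 ≡ 1 (mod 4), so (13/449) = +(449/13).
Reduce top mod 13: now compute (7/13).
Reciprocity: 7 ≡ 3 and 13 ≡ 1 (mod 4), so (7/13) = +(13/7).
Reduce top mod 7: now compute (6/7).
Pull out 2: since 7 ≡ 7 (mod 8), (2/7) = +1.
Reciprocity: 3 ≡ 3 and 7 ≡ 3 (mod 4), so (3/7) = −(7/3).
Reduce top mod 3: now compute (1/3).
Reached (1/3) = 1. Collecting the sign flips along the way, the symbol is -1.

-1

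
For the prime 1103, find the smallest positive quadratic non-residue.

(2/1103) = +1, so 2 is a residue.
(3/1103) = +1, so 3 is a residue.
(4/1103) = +1, so 4 is a residue.
(5/1103) = −1, so 5 is the smallest positive non-residue mod 1103.

5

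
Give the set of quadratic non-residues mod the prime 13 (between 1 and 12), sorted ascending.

Square k = 1,…,6 (k and 13−k give the same square):
1²=1, 2²=4, 3²=9, 4²≡3, 5²≡12, 6²≡10 (mod 13).
The residues are {1, 3, 4, 9, 10, 12}; the non-residues are the remaining 6 nonzero classes.

2,5,6,7,8,11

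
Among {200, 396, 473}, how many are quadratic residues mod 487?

(200/487) = +1 → QR.
(396/487) = -1 → non-residue.
(473/487) = +1 → QR.
Total quadratic residues among the 3: 2.

2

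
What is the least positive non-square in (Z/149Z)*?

2

(2/149) = −1, so 2 is the smallest positive non-residue mod 149.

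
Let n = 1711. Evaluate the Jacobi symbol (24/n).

Pull out 2^3: since 1711 ≡ 7 (mod 8), (2/1711) = +1, so (2/1711)^3 = +1.
Reciprocity: 3 ≡ 3 and 1711 ≡ 3 (mod 4), so (3/1711) = −(1711/3).
Reduce top mod 3: now compute (1/3).
Reached (1/3) = 1. Collecting the sign flips along the way, the symbol is -1.

-1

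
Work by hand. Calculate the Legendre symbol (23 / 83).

1

Reciprocity: 23 ≡ 3 and 83 ≡ 3 (mod 4), so (23/83) = −(83/23).
Reduce top mod 23: now compute (14/23).
Pull out 2: since 23 ≡ 7 (mod 8), (2/23) = +1.
Reciprocity: 7 ≡ 3 and 23 ≡ 3 (mod 4), so (7/23) = −(23/7).
Reduce top mod 7: now compute (2/7).
Pull out 2: since 7 ≡ 7 (mod 8), (2/7) = +1.
Reached (1/7) = 1. Collecting the sign flips along the way, the symbol is +1.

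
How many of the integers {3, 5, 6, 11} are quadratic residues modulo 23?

(3/23) = +1 → QR.
(5/23) = -1 → non-residue.
(6/23) = +1 → QR.
(11/23) = -1 → non-residue.
Total quadratic residues among the 4: 2.

2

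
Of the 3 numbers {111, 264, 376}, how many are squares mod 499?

1

(111/499) = +1 → QR.
(264/499) = -1 → non-residue.
(376/499) = -1 → non-residue.
Total quadratic residues among the 3: 1.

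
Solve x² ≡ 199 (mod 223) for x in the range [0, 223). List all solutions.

Since 223 ≡ 3 (mod 4), a square root of 199 is 199^((223+1)/4) = 199^56 mod 223.
Repeated squaring: 199^2≡130, 199^4≡175, 199^8≡74, 199^16≡124, 199^32≡212 (mod 223).
199^56 = 199^(32+16+8) ≡ 83 (mod 223).
Check: 83² = 6889 ≡ 199 (mod 223). The two roots are 83 and 140.

83, 140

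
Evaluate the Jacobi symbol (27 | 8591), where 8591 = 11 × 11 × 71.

Reciprocity: 27 ≡ 3 and 8591 ≡ 3 (mod 4), so (27/8591) = −(8591/27).
Reduce top mod 27: now compute (5/27).
Reciprocity: 5 ≡ 1 and 27 ≡ 3 (mod 4), so (5/27) = +(27/5).
Reduce top mod 5: now compute (2/5).
Pull out 2: since 5 ≡ 5 (mod 8), (2/5) = -1.
Reached (1/5) = 1. Collecting the sign flips along the way, the symbol is +1.

1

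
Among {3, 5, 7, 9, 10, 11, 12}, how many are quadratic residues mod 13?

(3/13) = +1 → QR.
(5/13) = -1 → non-residue.
(7/13) = -1 → non-residue.
(9/13) = +1 → QR.
(10/13) = +1 → QR.
(11/13) = -1 → non-residue.
(12/13) = +1 → QR.
Total quadratic residues among the 7: 4.

4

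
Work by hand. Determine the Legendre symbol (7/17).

Reciprocity: 7 ≡ 3 and 17 ≡ 1 (mod 4), so (7/17) = +(17/7).
Reduce top mod 7: now compute (3/7).
Reciprocity: 3 ≡ 3 and 7 ≡ 3 (mod 4), so (3/7) = −(7/3).
Reduce top mod 3: now compute (1/3).
Reached (1/3) = 1. Collecting the sign flips along the way, the symbol is -1.

-1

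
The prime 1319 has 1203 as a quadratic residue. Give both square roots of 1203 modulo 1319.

590, 729

Since 1319 ≡ 3 (mod 4), a square root of 1203 is 1203^((1319+1)/4) = 1203^330 mod 1319.
Repeated squaring: 1203^2≡266, 1203^4≡849, 1203^8≡627, 1203^16≡67, 1203^32≡532, 1203^64≡758, 1203^128≡799, 1203^256≡5 (mod 1319).
1203^330 = 1203^(256+64+8+2) ≡ 729 (mod 1319).
Check: 729² = 531441 ≡ 1203 (mod 1319). The two roots are 590 and 729.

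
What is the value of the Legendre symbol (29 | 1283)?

Reciprocity: 29 ≡ 1 and 1283 ≡ 3 (mod 4), so (29/1283) = +(1283/29).
Reduce top mod 29: now compute (7/29).
Reciprocity: 7 ≡ 3 and 29 ≡ 1 (mod 4), so (7/29) = +(29/7).
Reduce top mod 7: now compute (1/7).
Reached (1/7) = 1. Collecting the sign flips along the way, the symbol is +1.

1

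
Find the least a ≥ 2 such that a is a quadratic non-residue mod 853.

2

(2/853) = −1, so 2 is the smallest positive non-residue mod 853.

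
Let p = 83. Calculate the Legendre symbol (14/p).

-1

Euler's criterion: (14/83) ≡ 14^41 (mod 83).
14^2 ≡ 30 (mod 83)
14^4 ≡ 70 (mod 83)
14^8 ≡ 3 (mod 83)
14^16 ≡ 9 (mod 83)
14^32 ≡ 81 (mod 83)
14^41 = 14^(32+8+1) ≡ 82 (mod 83).
Result is 82 ≡ −1, so (14/83) = −1.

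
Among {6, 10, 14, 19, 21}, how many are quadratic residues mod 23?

1

(6/23) = +1 → QR.
(10/23) = -1 → non-residue.
(14/23) = -1 → non-residue.
(19/23) = -1 → non-residue.
(21/23) = -1 → non-residue.
Total quadratic residues among the 5: 1.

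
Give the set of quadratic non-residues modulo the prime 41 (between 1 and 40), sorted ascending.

3,6,7,11,12,13,14,15,17,19,22,24,26,27,28,29,30,34,35,38

Square k = 1,…,20 (k and 41−k give the same square):
1²=1, 2²=4, 3²=9, 4²=16, 5²=25, 6²=36, 7²≡8, 8²≡23, 9²≡40, 10²≡18, 11²≡39, 12²≡21, 13²≡5, 14²≡32, 15²≡20, 16²≡10, 17²≡2, 18²≡37, 19²≡33, 20²≡31 (mod 41).
The residues are {1, 2, 4, 5, 8, 9, 10, 16, 18, 20, 21, 23, 25, 31, 32, 33, 36, 37, 39, 40}; the non-residues are the remaining 20 nonzero classes.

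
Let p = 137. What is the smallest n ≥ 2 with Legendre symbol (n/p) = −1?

3

(2/137) = +1, so 2 is a residue.
(3/137) = −1, so 3 is the smallest positive non-residue mod 137.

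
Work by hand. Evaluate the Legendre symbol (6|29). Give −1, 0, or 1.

1

Euler's criterion: (6/29) ≡ 6^14 (mod 29).
6^2 ≡ 7 (mod 29)
6^4 ≡ 20 (mod 29)
6^8 ≡ 23 (mod 29)
6^14 = 6^(8+4+2) ≡ 1 (mod 29).
Result is 1, so (6/29) = 1.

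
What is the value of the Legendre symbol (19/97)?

-1

Euler's criterion: (19/97) ≡ 19^48 (mod 97).
19^2 ≡ 70 (mod 97)
19^4 ≡ 50 (mod 97)
19^8 ≡ 75 (mod 97)
19^16 ≡ 96 (mod 97)
19^32 ≡ 1 (mod 97)
19^48 = 19^(32+16) ≡ 96 (mod 97).
Result is 96 ≡ −1, so (19/97) = −1.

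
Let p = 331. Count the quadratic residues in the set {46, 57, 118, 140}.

(46/331) = +1 → QR.
(57/331) = -1 → non-residue.
(118/331) = +1 → QR.
(140/331) = -1 → non-residue.
Total quadratic residues among the 4: 2.

2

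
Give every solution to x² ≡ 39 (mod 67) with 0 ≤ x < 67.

21, 46

Since 67 ≡ 3 (mod 4), a square root of 39 is 39^((67+1)/4) = 39^17 mod 67.
Repeated squaring: 39^2≡47, 39^4≡65, 39^8≡4, 39^16≡16 (mod 67).
39^17 = 39^(16+1) ≡ 21 (mod 67).
Check: 21² = 441 ≡ 39 (mod 67). The two roots are 21 and 46.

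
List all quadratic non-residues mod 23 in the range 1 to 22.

5, 7, 10, 11, 14, 15, 17, 19, 20, 21, 22

Square k = 1,…,11 (k and 23−k give the same square):
1²=1, 2²=4, 3²=9, 4²=16, 5²≡2, 6²≡13, 7²≡3, 8²≡18, 9²≡12, 10²≡8, 11²≡6 (mod 23).
The residues are {1, 2, 3, 4, 6, 8, 9, 12, 13, 16, 18}; the non-residues are the remaining 11 nonzero classes.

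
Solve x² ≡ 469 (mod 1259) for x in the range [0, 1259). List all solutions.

189, 1070

Since 1259 ≡ 3 (mod 4), a square root of 469 is 469^((1259+1)/4) = 469^315 mod 1259.
Repeated squaring: 469^2≡895, 469^4≡301, 469^8≡1212, 469^16≡950, 469^32≡1056, 469^64≡921, 469^128≡934, 469^256≡1128 (mod 1259).
469^315 = 469^(256+32+16+8+2+1) ≡ 189 (mod 1259).
Check: 189² = 35721 ≡ 469 (mod 1259). The two roots are 189 and 1070.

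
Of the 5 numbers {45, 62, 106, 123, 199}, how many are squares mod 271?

(45/271) = +1 → QR.
(62/271) = +1 → QR.
(106/271) = +1 → QR.
(123/271) = -1 → non-residue.
(199/271) = -1 → non-residue.
Total quadratic residues among the 5: 3.

3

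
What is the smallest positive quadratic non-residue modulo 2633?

3

(2/2633) = +1, so 2 is a residue.
(3/2633) = −1, so 3 is the smallest positive non-residue mod 2633.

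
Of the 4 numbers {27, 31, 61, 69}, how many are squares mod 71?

1

(27/71) = +1 → QR.
(31/71) = -1 → non-residue.
(61/71) = -1 → non-residue.
(69/71) = -1 → non-residue.
Total quadratic residues among the 4: 1.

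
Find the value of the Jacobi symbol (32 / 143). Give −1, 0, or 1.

1

Pull out 2^5: since 143 ≡ 7 (mod 8), (2/143) = +1, so (2/143)^5 = +1.
Reached (1/143) = 1. Collecting the sign flips along the way, the symbol is +1.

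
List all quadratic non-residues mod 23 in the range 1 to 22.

Square k = 1,…,11 (k and 23−k give the same square):
1²=1, 2²=4, 3²=9, 4²=16, 5²≡2, 6²≡13, 7²≡3, 8²≡18, 9²≡12, 10²≡8, 11²≡6 (mod 23).
The residues are {1, 2, 3, 4, 6, 8, 9, 12, 13, 16, 18}; the non-residues are the remaining 11 nonzero classes.

5, 7, 10, 11, 14, 15, 17, 19, 20, 21, 22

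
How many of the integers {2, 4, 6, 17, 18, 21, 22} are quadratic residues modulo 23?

(2/23) = +1 → QR.
(4/23) = +1 → QR.
(6/23) = +1 → QR.
(17/23) = -1 → non-residue.
(18/23) = +1 → QR.
(21/23) = -1 → non-residue.
(22/23) = -1 → non-residue.
Total quadratic residues among the 7: 4.

4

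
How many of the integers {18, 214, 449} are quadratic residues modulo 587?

(18/587) = -1 → non-residue.
(214/587) = +1 → QR.
(449/587) = -1 → non-residue.
Total quadratic residues among the 3: 1.

1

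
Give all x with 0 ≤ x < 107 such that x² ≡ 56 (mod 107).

Since 107 ≡ 3 (mod 4), a square root of 56 is 56^((107+1)/4) = 56^27 mod 107.
Repeated squaring: 56^2≡33, 56^4≡19, 56^8≡40, 56^16≡102 (mod 107).
56^27 = 56^(16+8+2+1) ≡ 85 (mod 107).
Check: 85² = 7225 ≡ 56 (mod 107). The two roots are 22 and 85.

22, 85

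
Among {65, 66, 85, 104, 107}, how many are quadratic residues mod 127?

(65/127) = -1 → non-residue.
(66/127) = -1 → non-residue.
(85/127) = -1 → non-residue.
(104/127) = +1 → QR.
(107/127) = +1 → QR.
Total quadratic residues among the 5: 2.

2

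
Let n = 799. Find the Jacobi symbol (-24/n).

1

First reduce: -24 ≡ 775 (mod 799).
Reciprocity: 775 ≡ 3 and 799 ≡ 3 (mod 4), so (775/799) = −(799/775).
Reduce top mod 775: now compute (24/775).
Pull out 2^3: since 775 ≡ 7 (mod 8), (2/775) = +1, so (2/775)^3 = +1.
Reciprocity: 3 ≡ 3 and 775 ≡ 3 (mod 4), so (3/775) = −(775/3).
Reduce top mod 3: now compute (1/3).
Reached (1/3) = 1. Collecting the sign flips along the way, the symbol is +1.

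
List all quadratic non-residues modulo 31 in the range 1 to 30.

3, 6, 11, 12, 13, 15, 17, 21, 22, 23, 24, 26, 27, 29, 30

Square k = 1,…,15 (k and 31−k give the same square):
1²=1, 2²=4, 3²=9, 4²=16, 5²=25, 6²≡5, 7²≡18, 8²≡2, 9²≡19, 10²≡7, 11²≡28, 12²≡20, 13²≡14, 14²≡10, 15²≡8 (mod 31).
The residues are {1, 2, 4, 5, 7, 8, 9, 10, 14, 16, 18, 19, 20, 25, 28}; the non-residues are the remaining 15 nonzero classes.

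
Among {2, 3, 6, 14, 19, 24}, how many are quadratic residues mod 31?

3

(2/31) = +1 → QR.
(3/31) = -1 → non-residue.
(6/31) = -1 → non-residue.
(14/31) = +1 → QR.
(19/31) = +1 → QR.
(24/31) = -1 → non-residue.
Total quadratic residues among the 6: 3.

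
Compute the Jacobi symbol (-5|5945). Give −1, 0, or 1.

0

First reduce: -5 ≡ 5940 (mod 5945).
Pull out 2^2: since 5945 ≡ 1 (mod 8), (2/5945) = +1, so (2/5945)^2 = +1.
Reciprocity: 1485 ≡ 1 and 5945 ≡ 1 (mod 4), so (1485/5945) = +(5945/1485).
Reduce top mod 1485: now compute (5/1485).
Reciprocity: 5 ≡ 1 and 1485 ≡ 1 (mod 4), so (5/1485) = +(1485/5).
Reduce top mod 5: now compute (0/5).
Top reduces to 0: gcd > 1, so the symbol is 0.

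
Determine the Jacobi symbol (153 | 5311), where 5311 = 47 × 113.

Reciprocity: 153 ≡ 1 and 5311 ≡ 3 (mod 4), so (153/5311) = +(5311/153).
Reduce top mod 153: now compute (109/153).
Reciprocity: 109 ≡ 1 and 153 ≡ 1 (mod 4), so (109/153) = +(153/109).
Reduce top mod 109: now compute (44/109).
Pull out 2^2: since 109 ≡ 5 (mod 8), (2/109) = -1, so (2/109)^2 = +1.
Reciprocity: 11 ≡ 3 and 109 ≡ 1 (mod 4), so (11/109) = +(109/11).
Reduce top mod 11: now compute (10/11).
Pull out 2: since 11 ≡ 3 (mod 8), (2/11) = -1.
Reciprocity: 5 ≡ 1 and 11 ≡ 3 (mod 4), so (5/11) = +(11/5).
Reduce top mod 5: now compute (1/5).
Reached (1/5) = 1. Collecting the sign flips along the way, the symbol is -1.

-1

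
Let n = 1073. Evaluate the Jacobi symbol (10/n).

Pull out 2: since 1073 ≡ 1 (mod 8), (2/1073) = +1.
Reciprocity: 5 ≡ 1 and 1073 ≡ 1 (mod 4), so (5/1073) = +(1073/5).
Reduce top mod 5: now compute (3/5).
Reciprocity: 3 ≡ 3 and 5 ≡ 1 (mod 4), so (3/5) = +(5/3).
Reduce top mod 3: now compute (2/3).
Pull out 2: since 3 ≡ 3 (mod 8), (2/3) = -1.
Reached (1/3) = 1. Collecting the sign flips along the way, the symbol is -1.

-1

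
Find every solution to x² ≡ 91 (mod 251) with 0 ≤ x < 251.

Since 251 ≡ 3 (mod 4), a square root of 91 is 91^((251+1)/4) = 91^63 mod 251.
Repeated squaring: 91^2≡249, 91^4≡4, 91^8≡16, 91^16≡5, 91^32≡25 (mod 251).
91^63 = 91^(32+16+8+4+2+1) ≡ 51 (mod 251).
Check: 51² = 2601 ≡ 91 (mod 251). The two roots are 51 and 200.

51, 200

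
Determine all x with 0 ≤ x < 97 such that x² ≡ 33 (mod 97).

97 ≡ 1 (mod 4), so we find a root by search.
Trying successive values, 18² = 324 ≡ 33 (mod 97). The other root is 97 − 18 = 79.

18, 79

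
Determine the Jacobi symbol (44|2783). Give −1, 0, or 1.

0

Pull out 2^2: since 2783 ≡ 7 (mod 8), (2/2783) = +1, so (2/2783)^2 = +1.
Reciprocity: 11 ≡ 3 and 2783 ≡ 3 (mod 4), so (11/2783) = −(2783/11).
Reduce top mod 11: now compute (0/11).
Top reduces to 0: gcd > 1, so the symbol is 0.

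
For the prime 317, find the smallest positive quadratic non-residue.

2

(2/317) = −1, so 2 is the smallest positive non-residue mod 317.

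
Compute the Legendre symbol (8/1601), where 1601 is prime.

1

Pull out 2^3: since 1601 ≡ 1 (mod 8), (2/1601) = +1, so (2/1601)^3 = +1.
Reached (1/1601) = 1. Collecting the sign flips along the way, the symbol is +1.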